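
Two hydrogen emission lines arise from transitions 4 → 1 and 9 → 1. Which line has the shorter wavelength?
9 → 1

Calculate the energy for each transition:

Transition 4 → 1:
ΔE₁ = |E_1 - E_4| = |-13.6057/1² - (-13.6057/4²)|
ΔE₁ = |-13.6057000000 - (-0.8503562500)| = 12.7553438 eV

Transition 9 → 1:
ΔE₂ = |E_1 - E_9| = |-13.6057/1² - (-13.6057/9²)|
ΔE₂ = |-13.6057000000 - (-0.1679716049)| = 13.4377284 eV

Since 13.4377284 eV > 12.7553438 eV, the transition 9 → 1 emits the more energetic photon.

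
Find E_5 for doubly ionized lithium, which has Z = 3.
-4.898 eV

For hydrogen-like ions, the energy levels scale with Z²:
E_n = -13.6057 Z² / n² eV

For Li²⁺ (Z = 3) at n = 5:
E_5 = -13.6057 × 3² / 5²
E_5 = -13.6057 × 9 / 25
E_5 = -122.4513 / 25
E_5 = -4.898 eV

The energy is 9 times more negative than hydrogen at the same n due to the stronger nuclear charge.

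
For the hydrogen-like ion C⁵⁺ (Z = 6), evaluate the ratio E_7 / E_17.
5.90

Using E_n = -13.6057 Z² / n² eV with Z = 6:

E_7 = -13.6057 × 6² / 7² = -489.8052 / 49 = -9.99602449 eV
E_17 = -13.6057 × 6² / 17² = -489.8052 / 289 = -1.69482768 eV

The ratio is:
E_7/E_17 = (-9.99602449) / (-1.69482768)
E_7/E_17 = (-489.8052/49) / (-489.8052/289)
E_7/E_17 = 289/49
E_7/E_17 = 5.90
(Note: the Z² factors cancel in the ratio.)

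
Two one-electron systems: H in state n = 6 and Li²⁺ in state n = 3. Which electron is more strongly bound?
Li²⁺ at n = 3 (E = -13.61 eV)

Using E_n = -13.6057 Z² / n² eV:

H (Z = 1) at n = 6:
E = -13.6057 × 1² / 6² = -13.6057 × 1 / 36 = -0.37794 eV

Li²⁺ (Z = 3) at n = 3:
E = -13.6057 × 3² / 3² = -13.6057 × 9 / 9 = -13.60570 eV

Since -13.60570 eV < -0.37794 eV,
Li²⁺ at n = 3 is more tightly bound (requires more energy to ionize).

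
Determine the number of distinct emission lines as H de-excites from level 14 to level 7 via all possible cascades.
28

The electron can occupy levels n = 7, 8, ..., 14 during de-excitation — that is m = 14 - 7 + 1 = 8 distinct levels.

The number of distinct spectral lines equals the number of ways to choose 2 of these m levels (each pair gives one possible emission transition):

Number of lines = m(m-1)/2 = 8×7/2 = 28

These correspond to all possible transitions between the 8 levels:
14 → 13, 14 → 12, 14 → 11, 14 → 10, 14 → 9, 14 → 8, 14 → 7, 13 → 12...

Each transition produces a photon with a unique energy (and thus wavelength). This count does not depend on Z.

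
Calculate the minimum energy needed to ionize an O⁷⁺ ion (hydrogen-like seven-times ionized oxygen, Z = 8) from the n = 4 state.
54.422800 eV

The ionization energy is the energy needed to remove the electron completely (n → ∞).

For a hydrogen-like ion with Z = 8, E_n = -13.6057 Z² / n² eV.

At n = 4: E_4 = -13.6057 × 8² / 4² = -54.422800000 eV
At n = ∞: E_∞ = 0 eV

Ionization energy = E_∞ - E_4 = 0 - (-54.422800000) = 54.422800000 eV
Ionization energy ≈ 54.422800 eV

This is also called the binding energy of the electron in state n = 4.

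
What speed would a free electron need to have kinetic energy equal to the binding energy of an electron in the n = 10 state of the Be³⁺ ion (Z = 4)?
8.75e+05 m/s (or 0.2919% of c)

The binding energy at n = 10 for Be³⁺ is:
E_10 = -13.6057 × 4²/10² = -2.176912 eV
|E_10| = 2.176912 eV

Convert to Joules:
KE = 2.176912 eV × (1.602177 × 10⁻¹⁹ J/eV) = 3.4878e-19 J

Using KE = ½mv²:
v = √(2·KE/m_e)
v = √(2 × 3.4878e-19 J / 9.10938 × 10⁻³¹ kg)
v = 8.75e+05 m/s

This is approximately 0.2919% the speed of light.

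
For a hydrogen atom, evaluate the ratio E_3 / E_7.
5.4444

Using E_n = -13.6057 Z² / n² eV with Z = 1:

E_3 = -13.6057 / 3² = -13.6057 / 9 = -1.5117444444 eV
E_7 = -13.6057 / 7² = -13.6057 / 49 = -0.2776673469 eV

The ratio is:
E_3/E_7 = (-1.5117444444) / (-0.2776673469)
E_3/E_7 = (-13.6057/9) / (-13.6057/49)
E_3/E_7 = 49/9
E_3/E_7 = 5.4444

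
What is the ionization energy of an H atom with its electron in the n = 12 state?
0.09 eV

The ionization energy is the energy needed to remove the electron completely (n → ∞).

For hydrogen, E_n = -13.6057 eV / n².

At n = 12: E_12 = -13.6057 / 12² = -0.09448 eV
At n = ∞: E_∞ = 0 eV

Ionization energy = E_∞ - E_12 = 0 - (-0.09448) = 0.09448 eV
Ionization energy ≈ 0.09 eV

This is also called the binding energy of the electron in state n = 12.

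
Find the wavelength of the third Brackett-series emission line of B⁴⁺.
86.597802 nm

The lines of a series are numbered from the longest wavelength (smallest ΔE) outward; the third line is the transition from n = n_f + 3 to n_f.
The Brackett series has all transitions ending at n_f = 4.

For B⁴⁺ (Z = 5), the third line (γ-line) is the jump from n = 7 to n = 4:
E_7 = -13.6057 × 5² / 7² = -6.94168367 eV
E_4 = -13.6057 × 5² / 4² = -21.25890625 eV
ΔE = E_7 - E_4 = 14.31722258 eV

λ = hc/E = 1239.84 eV·nm / 14.31722258 eV
λ = 86.597802 nm

This is the γ-line of the Brackett series in B⁴⁺.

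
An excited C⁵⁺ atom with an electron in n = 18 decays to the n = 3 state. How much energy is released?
52.91106 eV

The energy levels are E_n = -13.6057 Z² eV / n².

Energy at n = 18: E_18 = -13.6057 × 6² / 18² = -1.51174444 eV
Energy at n = 3: E_3 = -13.6057 × 6² / 3² = -54.42280000 eV

For emission (electron falling to lower state), the photon energy is:
E_photon = E_18 - E_3 = |-1.51174444 - (-54.42280000)|
E_photon = 52.91106 eV

This energy is carried away by the emitted photon.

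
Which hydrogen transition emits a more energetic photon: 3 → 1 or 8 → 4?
3 → 1

Calculate the energy for each transition:

Transition 3 → 1:
ΔE₁ = |E_1 - E_3| = |-13.6057/1² - (-13.6057/3²)|
ΔE₁ = |-13.60570000000 - (-1.51174444444)| = 12.09395556 eV

Transition 8 → 4:
ΔE₂ = |E_4 - E_8| = |-13.6057/4² - (-13.6057/8²)|
ΔE₂ = |-0.85035625000 - (-0.21258906250)| = 0.63776719 eV

Since 12.09395556 eV > 0.63776719 eV, the transition 3 → 1 emits the more energetic photon.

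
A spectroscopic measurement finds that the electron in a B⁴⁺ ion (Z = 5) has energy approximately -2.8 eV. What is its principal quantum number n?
n = 11

The exact energy levels follow E_n = -13.6057 Z² / n² eV with Z = 5.

The measured value (-2.8 eV) is reported to only 2 significant figures, so we must test candidate n values and see which one matches to that precision.

Candidate energies:
  n = 9:  E = -13.6057 × 5² / 9² = -4.19929 eV
  n = 10:  E = -13.6057 × 5² / 10² = -3.40143 eV
  n = 11:  E = -13.6057 × 5² / 11² = -2.81110 eV  ← matches
  n = 12:  E = -13.6057 × 5² / 12² = -2.36210 eV
  n = 13:  E = -13.6057 × 5² / 13² = -2.01268 eV

Checking against the measurement of -2.8 eV (2 sig figs), only n = 11 agrees:
E_11 = -2.81110 eV, which rounds to -2.8 eV ✓

Therefore n = 11.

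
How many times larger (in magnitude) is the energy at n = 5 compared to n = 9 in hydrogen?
3.24

Using E_n = -13.6057 Z² / n² eV with Z = 1:

E_5 = -13.6057 / 5² = -13.6057 / 25 = -0.54422800 eV
E_9 = -13.6057 / 9² = -13.6057 / 81 = -0.16797160 eV

The ratio is:
E_5/E_9 = (-0.54422800) / (-0.16797160)
E_5/E_9 = (-13.6057/25) / (-13.6057/81)
E_5/E_9 = 81/25
E_5/E_9 = 3.24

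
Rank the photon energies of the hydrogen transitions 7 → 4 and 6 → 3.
6 → 3

Calculate the energy for each transition:

Transition 7 → 4:
ΔE₁ = |E_4 - E_7| = |-13.6057/4² - (-13.6057/7²)|
ΔE₁ = |-0.85035625000 - (-0.27766734694)| = 0.57268890 eV

Transition 6 → 3:
ΔE₂ = |E_3 - E_6| = |-13.6057/3² - (-13.6057/6²)|
ΔE₂ = |-1.51174444444 - (-0.37793611111)| = 1.13380833 eV

Since 1.13380833 eV > 0.57268890 eV, the transition 6 → 3 emits the more energetic photon.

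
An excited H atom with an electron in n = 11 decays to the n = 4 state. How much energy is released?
0.74 eV

The energy levels are E_n = -13.6057 eV / n².

Energy at n = 11: E_11 = -13.6057 / 11² = -0.11244 eV
Energy at n = 4: E_4 = -13.6057 / 4² = -0.85036 eV

For emission (electron falling to lower state), the photon energy is:
E_photon = E_11 - E_4 = |-0.11244 - (-0.85036)|
E_photon = 0.74 eV

This energy is carried away by the emitted photon.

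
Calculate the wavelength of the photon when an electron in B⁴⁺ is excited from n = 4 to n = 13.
64.419893 nm

First, find the transition energy using E_n = -13.6057 Z² / n² eV:
E_4 = -13.6057 × 5² / 4² = -21.25890625 eV
E_13 = -13.6057 × 5² / 13² = -2.01267751 eV

Photon energy: |ΔE| = |E_13 - E_4| = 19.24622874 eV

Convert to wavelength using E = hc/λ with hc = 1239.84 eV·nm:
λ = hc/E = 1239.84 eV·nm / 19.24622874 eV
λ = 64.419893 nm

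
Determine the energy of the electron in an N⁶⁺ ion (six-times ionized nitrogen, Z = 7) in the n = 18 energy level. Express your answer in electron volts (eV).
-2.06 eV

The energy levels of a hydrogen-like atom are given by:
E_n = -13.6057 Z² / n² eV  (with Z = 7 for N⁶⁺)

For n = 18:
E_18 = -13.6057 × 7² / 18²
E_18 = -13.6057 × 49 / 324
E_18 = -2.06 eV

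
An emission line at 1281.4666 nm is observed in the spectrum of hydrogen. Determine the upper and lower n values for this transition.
n = 5 → n = 3

First, find the photon energy from the wavelength (hc = 1239.84 eV·nm):
E = hc/λ = 1239.84 eV·nm / 1281.4666 nm = 0.96751644 eV

The energy levels of hydrogen satisfy E_n = -13.6057 / n² eV, so an emission n_i → n_f releases
ΔE = 13.6057 × (1/n_f² − 1/n_i²) eV.

Setting ΔE equal to the photon energy:
1/n_f² − 1/n_i² = 0.96751644 / 13.6057 = 0.071111111

Since 1/n_i² must be positive, we need 1/n_f² > 0.071111111, i.e. n_f ≤ 3. For each allowed n_f, solve n_i = (1/n_f² − 0.071111111)^(−1/2) and check whether it is a whole number:
  n_f = 1: 1/n_i² = 1.000000000 − 0.071111111 = 0.928888889 → n_i = 1.038  (not an integer) ✗
  n_f = 2: 1/n_i² = 0.250000000 − 0.071111111 = 0.178888889 → n_i = 2.364  (not an integer) ✗
  n_f = 3: 1/n_i² = 0.111111111 − 0.071111111 = 0.040000000 → n_i = 5.000  → integer, n_i = 5 ✓

Only n_f = 3 gives an integer upper level, n_i = 5.

The transition is from n = 5 to n = 3 (emission).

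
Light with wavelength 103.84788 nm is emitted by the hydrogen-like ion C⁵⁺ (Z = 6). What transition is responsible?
n = 8 → n = 5

First, find the photon energy from the wavelength (hc = 1239.84 eV·nm):
E = hc/λ = 1239.84 eV·nm / 103.84788 nm = 11.939002 eV

The energy levels of C⁵⁺ satisfy E_n = -13.6057 × 6² / n² eV, so an emission n_i → n_f releases
ΔE = 13.6057 × 6² × (1/n_f² − 1/n_i²) eV.

Setting ΔE equal to the photon energy:
1/n_f² − 1/n_i² = 11.939002 / (13.6057 × 6²) = 0.024375001

Since 1/n_i² must be positive, we need 1/n_f² > 0.024375001, i.e. n_f ≤ 6. For each allowed n_f, solve n_i = (1/n_f² − 0.024375001)^(−1/2) and check whether it is a whole number:
  n_f = 1: 1/n_i² = 1.000000000 − 0.024375001 = 0.975624999 → n_i = 1.012  (not an integer) ✗
  n_f = 2: 1/n_i² = 0.250000000 − 0.024375001 = 0.225624999 → n_i = 2.105  (not an integer) ✗
  n_f = 3: 1/n_i² = 0.111111111 − 0.024375001 = 0.086736110 → n_i = 3.395  (not an integer) ✗
  n_f = 4: 1/n_i² = 0.062500000 − 0.024375001 = 0.038124999 → n_i = 5.121  (not an integer) ✗
  n_f = 5: 1/n_i² = 0.040000000 − 0.024375001 = 0.015624999 → n_i = 8.000  → integer, n_i = 8 ✓
  n_f = 6: 1/n_i² = 0.027777778 − 0.024375001 = 0.003402777 → n_i = 17.143  (not an integer) ✗

Only n_f = 5 gives an integer upper level, n_i = 8.

The transition is from n = 8 to n = 5 (emission).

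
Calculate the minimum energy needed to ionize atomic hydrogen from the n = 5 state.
0.544 eV

The ionization energy is the energy needed to remove the electron completely (n → ∞).

For hydrogen, E_n = -13.6057 eV / n².

At n = 5: E_5 = -13.6057 / 5² = -0.544228 eV
At n = ∞: E_∞ = 0 eV

Ionization energy = E_∞ - E_5 = 0 - (-0.544228) = 0.544228 eV
Ionization energy ≈ 0.544 eV

This is also called the binding energy of the electron in state n = 5.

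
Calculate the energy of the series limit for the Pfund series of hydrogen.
0.54 eV

The series limit corresponds to the transition from n = ∞ to n = 5.
This is the highest energy (shortest wavelength) transition in the Pfund series.

E_∞ = 0 eV
E_5 = -13.6057 / 5² = -0.54 eV

Energy at series limit:
ΔE = E_∞ - E_5 = 0 - (-0.54) = 0.54 eV

This energy equals the ionization energy from the n = 5 state of hydrogen.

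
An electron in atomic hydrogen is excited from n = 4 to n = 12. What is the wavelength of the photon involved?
1640.277 nm

First, find the transition energy using E_n = -13.6057 / n² eV:
E_4 = -13.6057 / 4² = -0.850356250 eV
E_12 = -13.6057 / 12² = -0.094484028 eV

Photon energy: |ΔE| = |E_12 - E_4| = 0.755872222 eV

Convert to wavelength using E = hc/λ with hc = 1239.84 eV·nm:
λ = hc/E = 1239.84 eV·nm / 0.755872222 eV
λ = 1640.277 nm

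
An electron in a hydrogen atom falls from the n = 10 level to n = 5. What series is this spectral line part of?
Pfund series

The spectral series in hydrogen are named based on the final (lower) energy level:
- Lyman series: n_final = 1 (ultraviolet)
- Balmer series: n_final = 2 (visible/near-UV)
- Paschen series: n_final = 3 (infrared)
- Brackett series: n_final = 4 (infrared)
- Pfund series: n_final = 5 (far infrared)

Since this transition ends at n = 5, it belongs to the Pfund series.

For reference, this 10 → 5 line has photon energy
ΔE = 13.6057 eV × (1/5² - 1/10²) = 0.40817100000 eV,
corresponding to wavelength λ = hc/ΔE = 1239.84 eV·nm / 0.40817100000 eV = 3037.55044 nm in the far infrared region.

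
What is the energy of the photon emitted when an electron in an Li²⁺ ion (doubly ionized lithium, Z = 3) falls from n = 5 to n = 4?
2.755 eV

The energy levels are E_n = -13.6057 Z² eV / n².

Energy at n = 5: E_5 = -13.6057 × 3² / 5² = -4.898052 eV
Energy at n = 4: E_4 = -13.6057 × 3² / 4² = -7.653206 eV

For emission (electron falling to lower state), the photon energy is:
E_photon = E_5 - E_4 = |-4.898052 - (-7.653206)|
E_photon = 2.755 eV

This energy is carried away by the emitted photon.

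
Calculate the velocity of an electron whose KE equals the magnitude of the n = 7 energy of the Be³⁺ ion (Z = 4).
1.250e+06 m/s (or 0.417% of c)

The binding energy at n = 7 for Be³⁺ is:
E_7 = -13.6057 × 4²/7² = -4.442678 eV
|E_7| = 4.442678 eV

Convert to Joules:
KE = 4.442678 eV × (1.602177 × 10⁻¹⁹ J/eV) = 7.11796e-19 J

Using KE = ½mv²:
v = √(2·KE/m_e)
v = √(2 × 7.11796e-19 J / 9.10938 × 10⁻³¹ kg)
v = 1.250e+06 m/s

This is approximately 0.417% the speed of light.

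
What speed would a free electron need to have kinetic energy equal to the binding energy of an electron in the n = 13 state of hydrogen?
1.68284e+05 m/s (or 0.06% of c)

The binding energy at n = 13 for hydrogen is:
E_13 = -13.6057/13² = -0.0805071006 eV
|E_13| = 0.0805071006 eV

Convert to Joules:
KE = 0.0805071006 eV × (1.602177 × 10⁻¹⁹ J/eV) = 1.2898662e-20 J

Using KE = ½mv²:
v = √(2·KE/m_e)
v = √(2 × 1.2898662e-20 J / 9.10938 × 10⁻³¹ kg)
v = 1.68284e+05 m/s

This is approximately 0.06% the speed of light.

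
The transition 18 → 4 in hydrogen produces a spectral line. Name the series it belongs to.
Brackett series

The spectral series in hydrogen are named based on the final (lower) energy level:
- Lyman series: n_final = 1 (ultraviolet)
- Balmer series: n_final = 2 (visible/near-UV)
- Paschen series: n_final = 3 (infrared)
- Brackett series: n_final = 4 (infrared)
- Pfund series: n_final = 5 (far infrared)

Since this transition ends at n = 4, it belongs to the Brackett series.

For reference, this 18 → 4 line has photon energy
ΔE = 13.6057 eV × (1/4² - 1/18²) = 0.8083633488 eV,
corresponding to wavelength λ = hc/ΔE = 1239.84 eV·nm / 0.8083633488 eV = 1533.7657 nm in the infrared region.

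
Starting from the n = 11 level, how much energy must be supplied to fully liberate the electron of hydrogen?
0.112444 eV

The ionization energy is the energy needed to remove the electron completely (n → ∞).

For hydrogen, E_n = -13.6057 eV / n².

At n = 11: E_11 = -13.6057 / 11² = -0.112443802 eV
At n = ∞: E_∞ = 0 eV

Ionization energy = E_∞ - E_11 = 0 - (-0.112443802) = 0.112443802 eV
Ionization energy ≈ 0.112444 eV

This is also called the binding energy of the electron in state n = 11.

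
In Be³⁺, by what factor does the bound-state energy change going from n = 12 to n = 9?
1.77778

Using E_n = -13.6057 Z² / n² eV with Z = 4:

E_9 = -13.6057 × 4² / 9² = -217.6912 / 81 = -2.68754567901 eV
E_12 = -13.6057 × 4² / 12² = -217.6912 / 144 = -1.51174444444 eV

The ratio is:
E_9/E_12 = (-2.68754567901) / (-1.51174444444)
E_9/E_12 = (-217.6912/81) / (-217.6912/144)
E_9/E_12 = 144/81
E_9/E_12 = 1.77778
(Note: the Z² factors cancel in the ratio.)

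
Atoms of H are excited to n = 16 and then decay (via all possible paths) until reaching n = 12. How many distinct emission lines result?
10

The electron can occupy levels n = 12, 13, ..., 16 during de-excitation — that is m = 16 - 12 + 1 = 5 distinct levels.

The number of distinct spectral lines equals the number of ways to choose 2 of these m levels (each pair gives one possible emission transition):

Number of lines = m(m-1)/2 = 5×4/2 = 10

These correspond to all possible transitions between the 5 levels:
16 → 15, 16 → 14, 16 → 13, 16 → 12, 15 → 14, 15 → 13, 15 → 12, 14 → 13...

Each transition produces a photon with a unique energy (and thus wavelength). This count does not depend on Z.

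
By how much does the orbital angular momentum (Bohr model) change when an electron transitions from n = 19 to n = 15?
4.22e-34 J·s (or 4ℏ)

In the Bohr model, L_n = nℏ where ℏ = 1.0546e-34 J·s.

L_19 = 19ℏ = 2.0037e-33 J·s
L_15 = 15ℏ = 1.5819e-33 J·s

ΔL = L_19 - L_15 = (19 - 15)ℏ = 4ℏ
ΔL = 4 × 1.0546e-34 J·s = 4.22e-34 J·s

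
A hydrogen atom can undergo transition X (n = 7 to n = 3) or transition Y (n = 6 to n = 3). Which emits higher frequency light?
7 → 3

Calculate the energy for each transition:

Transition 7 → 3:
ΔE₁ = |E_3 - E_7| = |-13.6057/3² - (-13.6057/7²)|
ΔE₁ = |-1.511744444444 - (-0.277667346939)| = 1.234077098 eV

Transition 6 → 3:
ΔE₂ = |E_3 - E_6| = |-13.6057/3² - (-13.6057/6²)|
ΔE₂ = |-1.511744444444 - (-0.377936111111)| = 1.133808333 eV

Since 1.234077098 eV > 1.133808333 eV, the transition 7 → 3 emits the more energetic photon.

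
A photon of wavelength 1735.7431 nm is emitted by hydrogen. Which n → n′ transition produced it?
n = 10 → n = 4

First, find the photon energy from the wavelength (hc = 1239.84 eV·nm):
E = hc/λ = 1239.84 eV·nm / 1735.7431 nm = 0.71429925 eV

The energy levels of hydrogen satisfy E_n = -13.6057 / n² eV, so an emission n_i → n_f releases
ΔE = 13.6057 × (1/n_f² − 1/n_i²) eV.

Setting ΔE equal to the photon energy:
1/n_f² − 1/n_i² = 0.71429925 / 13.6057 = 0.052500000

Since 1/n_i² must be positive, we need 1/n_f² > 0.052500000, i.e. n_f ≤ 4. For each allowed n_f, solve n_i = (1/n_f² − 0.052500000)^(−1/2) and check whether it is a whole number:
  n_f = 1: 1/n_i² = 1.000000000 − 0.052500000 = 0.947500000 → n_i = 1.027  (not an integer) ✗
  n_f = 2: 1/n_i² = 0.250000000 − 0.052500000 = 0.197500000 → n_i = 2.250  (not an integer) ✗
  n_f = 3: 1/n_i² = 0.111111111 − 0.052500000 = 0.058611111 → n_i = 4.131  (not an integer) ✗
  n_f = 4: 1/n_i² = 0.062500000 − 0.052500000 = 0.010000000 → n_i = 10.000  → integer, n_i = 10 ✓

Only n_f = 4 gives an integer upper level, n_i = 10.

The transition is from n = 10 to n = 4 (emission).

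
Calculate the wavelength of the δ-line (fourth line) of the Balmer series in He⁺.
102.51733 nm

The lines of a series are numbered from the longest wavelength (smallest ΔE) outward; the fourth line is the transition from n = n_f + 4 to n_f.
The Balmer series has all transitions ending at n_f = 2.

For He⁺ (Z = 2), the fourth line (δ-line) is the jump from n = 6 to n = 2:
E_6 = -13.6057 × 2² / 6² = -1.51174444 eV
E_2 = -13.6057 × 2² / 2² = -13.60570000 eV
ΔE = E_6 - E_2 = 12.09395556 eV

λ = hc/E = 1239.84 eV·nm / 12.09395556 eV
λ = 102.51733 nm

This is the δ-line of the Balmer series in He⁺.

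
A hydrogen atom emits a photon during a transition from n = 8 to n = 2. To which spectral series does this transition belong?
Balmer series

The spectral series in hydrogen are named based on the final (lower) energy level:
- Lyman series: n_final = 1 (ultraviolet)
- Balmer series: n_final = 2 (visible/near-UV)
- Paschen series: n_final = 3 (infrared)
- Brackett series: n_final = 4 (infrared)
- Pfund series: n_final = 5 (far infrared)

Since this transition ends at n = 2, it belongs to the Balmer series.

For reference, this 8 → 2 line has photon energy
ΔE = 13.6057 eV × (1/2² - 1/8²) = 3.1888359 eV,
corresponding to wavelength λ = hc/ΔE = 1239.84 eV·nm / 3.1888359 eV = 388.806 nm in the visible/near-UV region.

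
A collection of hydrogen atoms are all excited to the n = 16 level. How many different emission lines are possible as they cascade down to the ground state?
120

The electron can occupy levels n = 1, 2, ..., 16 during de-excitation — that is m = 16 - 1 + 1 = 16 distinct levels.

The number of distinct spectral lines equals the number of ways to choose 2 of these m levels (each pair gives one possible emission transition):

Number of lines = m(m-1)/2 = 16×15/2 = 120

These correspond to all possible transitions between the 16 levels:
16 → 15, 16 → 14, 16 → 13, 16 → 12, 16 → 11, 16 → 10, 16 → 9, 16 → 8...

Each transition produces a photon with a unique energy (and thus wavelength). This count does not depend on Z.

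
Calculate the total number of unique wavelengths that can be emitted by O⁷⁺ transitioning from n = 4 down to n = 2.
3

The electron can occupy levels n = 2, 3, ..., 4 during de-excitation — that is m = 4 - 2 + 1 = 3 distinct levels.

The number of distinct spectral lines equals the number of ways to choose 2 of these m levels (each pair gives one possible emission transition):

Number of lines = m(m-1)/2 = 3×2/2 = 3

These correspond to all possible transitions between the 3 levels:
4 → 3, 4 → 2, 3 → 2

Each transition produces a photon with a unique energy (and thus wavelength). This count does not depend on Z.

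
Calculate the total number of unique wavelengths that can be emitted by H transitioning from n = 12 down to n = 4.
36

The electron can occupy levels n = 4, 5, ..., 12 during de-excitation — that is m = 12 - 4 + 1 = 9 distinct levels.

The number of distinct spectral lines equals the number of ways to choose 2 of these m levels (each pair gives one possible emission transition):

Number of lines = m(m-1)/2 = 9×8/2 = 36

These correspond to all possible transitions between the 9 levels:
12 → 11, 12 → 10, 12 → 9, 12 → 8, 12 → 7, 12 → 6, 12 → 5, 12 → 4...

Each transition produces a photon with a unique energy (and thus wavelength). This count does not depend on Z.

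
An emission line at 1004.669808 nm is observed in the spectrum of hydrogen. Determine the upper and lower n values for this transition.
n = 7 → n = 3

First, find the photon energy from the wavelength (hc = 1239.84 eV·nm):
E = hc/λ = 1239.84 eV·nm / 1004.669808 nm = 1.2340771 eV

The energy levels of hydrogen satisfy E_n = -13.6057 / n² eV, so an emission n_i → n_f releases
ΔE = 13.6057 × (1/n_f² − 1/n_i²) eV.

Setting ΔE equal to the photon energy:
1/n_f² − 1/n_i² = 1.2340771 / 13.6057 = 0.090702948

Since 1/n_i² must be positive, we need 1/n_f² > 0.090702948, i.e. n_f ≤ 3. For each allowed n_f, solve n_i = (1/n_f² − 0.090702948)^(−1/2) and check whether it is a whole number:
  n_f = 1: 1/n_i² = 1.000000000 − 0.090702948 = 0.909297052 → n_i = 1.049  (not an integer) ✗
  n_f = 2: 1/n_i² = 0.250000000 − 0.090702948 = 0.159297052 → n_i = 2.506  (not an integer) ✗
  n_f = 3: 1/n_i² = 0.111111111 − 0.090702948 = 0.020408163 → n_i = 7.000  → integer, n_i = 7 ✓

Only n_f = 3 gives an integer upper level, n_i = 7.

The transition is from n = 7 to n = 3 (emission).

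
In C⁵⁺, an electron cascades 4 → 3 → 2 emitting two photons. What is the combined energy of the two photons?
91.84 eV

The energy levels of C⁵⁺ are E_n = -13.6057 × 6² / n² eV.

First transition (4 → 3):
ΔE₁ = |E_3 - E_4|
ΔE₁ = |-54.42280000 - (-30.61282500)| = 23.80998 eV

Second transition (3 → 2):
ΔE₂ = |E_2 - E_3|
ΔE₂ = |-122.45130000 - (-54.42280000)| = 68.02850 eV

Total energy released:
E_total = ΔE₁ + ΔE₂ = 23.80998 + 68.02850 = 91.84 eV

Note: This equals the direct transition 4 → 2: 91.84 eV ✓
Energy is conserved regardless of the path taken.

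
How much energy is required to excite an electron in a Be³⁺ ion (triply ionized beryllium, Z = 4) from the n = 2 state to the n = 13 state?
53.13 eV

The energy levels of a hydrogen-like atom are E_n = -13.6057 Z² eV / n².

Energy at n = 2: E_2 = -13.6057 × 4² / 2² = -54.42280 eV
Energy at n = 13: E_13 = -13.6057 × 4² / 13² = -1.28811 eV

The excitation energy is the difference:
ΔE = E_13 - E_2
ΔE = -1.28811 - (-54.42280)
ΔE = 53.13 eV

Since this is positive, energy must be absorbed (photon absorption).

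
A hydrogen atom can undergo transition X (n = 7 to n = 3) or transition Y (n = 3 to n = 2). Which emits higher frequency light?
3 → 2

Calculate the energy for each transition:

Transition 7 → 3:
ΔE₁ = |E_3 - E_7| = |-13.6057/3² - (-13.6057/7²)|
ΔE₁ = |-1.511744444 - (-0.277667347)| = 1.234077 eV

Transition 3 → 2:
ΔE₂ = |E_2 - E_3| = |-13.6057/2² - (-13.6057/3²)|
ΔE₂ = |-3.401425000 - (-1.511744444)| = 1.889681 eV

Since 1.889681 eV > 1.234077 eV, the transition 3 → 2 emits the more energetic photon.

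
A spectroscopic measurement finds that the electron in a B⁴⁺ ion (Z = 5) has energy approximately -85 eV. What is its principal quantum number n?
n = 2

The exact energy levels follow E_n = -13.6057 Z² / n² eV with Z = 5.

The measured value (-85 eV) is reported to only 2 significant figures, so we must test candidate n values and see which one matches to that precision.

Candidate energies:
  n = 1:  E = -13.6057 × 5² / 1² = -340.14250 eV
  n = 2:  E = -13.6057 × 5² / 2² = -85.03563 eV  ← matches
  n = 3:  E = -13.6057 × 5² / 3² = -37.79361 eV
  n = 4:  E = -13.6057 × 5² / 4² = -21.25891 eV

Checking against the measurement of -85 eV (2 sig figs), only n = 2 agrees:
E_2 = -85.03563 eV, which rounds to -85 eV ✓

Therefore n = 2.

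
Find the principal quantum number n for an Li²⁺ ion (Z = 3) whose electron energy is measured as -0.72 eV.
n = 13

The exact energy levels follow E_n = -13.6057 Z² / n² eV with Z = 3.

The measured value (-0.72 eV) is reported to only 2 significant figures, so we must test candidate n values and see which one matches to that precision.

Candidate energies:
  n = 11:  E = -13.6057 × 3² / 11² = -1.01199 eV
  n = 12:  E = -13.6057 × 3² / 12² = -0.85036 eV
  n = 13:  E = -13.6057 × 3² / 13² = -0.72456 eV  ← matches
  n = 14:  E = -13.6057 × 3² / 14² = -0.62475 eV
  n = 15:  E = -13.6057 × 3² / 15² = -0.54423 eV

Checking against the measurement of -0.72 eV (2 sig figs), only n = 13 agrees:
E_13 = -0.72456 eV, which rounds to -0.72 eV ✓

Therefore n = 13.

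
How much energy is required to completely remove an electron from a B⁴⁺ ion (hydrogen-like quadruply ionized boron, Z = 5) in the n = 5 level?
13.605700 eV

The ionization energy is the energy needed to remove the electron completely (n → ∞).

For a hydrogen-like ion with Z = 5, E_n = -13.6057 Z² / n² eV.

At n = 5: E_5 = -13.6057 × 5² / 5² = -13.605700000 eV
At n = ∞: E_∞ = 0 eV

Ionization energy = E_∞ - E_5 = 0 - (-13.605700000) = 13.605700000 eV
Ionization energy ≈ 13.605700 eV

This is also called the binding energy of the electron in state n = 5.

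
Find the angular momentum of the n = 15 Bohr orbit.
1.582e-33 J·s (or 15ℏ)

In the Bohr model, angular momentum is quantized:
L = nℏ

where ℏ = h/(2π) = 1.05457e-34 J·s

For n = 15:
L = 15 × 1.05457e-34 J·s
L = 1.582e-33 J·s

This can also be written as L = 15ℏ.
The angular momentum is an integer multiple of the reduced Planck constant.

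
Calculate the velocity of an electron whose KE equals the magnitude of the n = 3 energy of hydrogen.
7.29231e+05 m/s (or 0.243% of c)

The binding energy at n = 3 for hydrogen is:
E_3 = -13.6057/3² = -1.51174444 eV
|E_3| = 1.51174444 eV

Convert to Joules:
KE = 1.51174444 eV × (1.602177 × 10⁻¹⁹ J/eV) = 2.4220822e-19 J

Using KE = ½mv²:
v = √(2·KE/m_e)
v = √(2 × 2.4220822e-19 J / 9.10938 × 10⁻³¹ kg)
v = 7.29231e+05 m/s

This is approximately 0.243% the speed of light.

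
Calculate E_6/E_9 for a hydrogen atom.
2.2500

Using E_n = -13.6057 Z² / n² eV with Z = 1:

E_6 = -13.6057 / 6² = -13.6057 / 36 = -0.3779361111 eV
E_9 = -13.6057 / 9² = -13.6057 / 81 = -0.1679716049 eV

The ratio is:
E_6/E_9 = (-0.3779361111) / (-0.1679716049)
E_6/E_9 = (-13.6057/36) / (-13.6057/81)
E_6/E_9 = 81/36
E_6/E_9 = 2.2500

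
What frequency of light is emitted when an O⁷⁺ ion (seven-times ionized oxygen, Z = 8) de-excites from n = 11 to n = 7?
2.557e+15 Hz

First, find the transition energy:
E_11 = -13.6057 × 8² / 11² = -7.19640 eV
E_7 = -13.6057 × 8² / 7² = -17.77071 eV
|ΔE| = |E_7 - E_11| = 10.57431 eV

Convert to Joules: E = 10.57431 eV × (1.602177 × 10⁻¹⁹ J/eV) = 1.69419e-18 J

Using E = hf:
f = E/h = 1.69419e-18 J / (6.62607 × 10⁻³⁴ J·s)
f = 2.557e+15 Hz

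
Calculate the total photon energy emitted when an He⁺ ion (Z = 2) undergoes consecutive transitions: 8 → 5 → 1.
53.57244 eV

The energy levels of He⁺ are E_n = -13.6057 × 2² / n² eV.

First transition (8 → 5):
ΔE₁ = |E_5 - E_8|
ΔE₁ = |-2.17691200000 - (-0.85035625000)| = 1.32655575 eV

Second transition (5 → 1):
ΔE₂ = |E_1 - E_5|
ΔE₂ = |-54.42280000000 - (-2.17691200000)| = 52.24588800 eV

Total energy released:
E_total = ΔE₁ + ΔE₂ = 1.32655575 + 52.24588800 = 53.57244 eV

Note: This equals the direct transition 8 → 1: 53.57244 eV ✓
Energy is conserved regardless of the path taken.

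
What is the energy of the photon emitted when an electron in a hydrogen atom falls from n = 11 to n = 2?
3.28898 eV

The energy levels are E_n = -13.6057 eV / n².

Energy at n = 11: E_11 = -13.6057 / 11² = -0.11244380 eV
Energy at n = 2: E_2 = -13.6057 / 2² = -3.40142500 eV

For emission (electron falling to lower state), the photon energy is:
E_photon = E_11 - E_2 = |-0.11244380 - (-3.40142500)|
E_photon = 3.28898 eV

This energy is carried away by the emitted photon.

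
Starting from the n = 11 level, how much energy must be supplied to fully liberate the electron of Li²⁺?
1.01199 eV

The ionization energy is the energy needed to remove the electron completely (n → ∞).

For a hydrogen-like ion with Z = 3, E_n = -13.6057 Z² / n² eV.

At n = 11: E_11 = -13.6057 × 3² / 11² = -1.01199421 eV
At n = ∞: E_∞ = 0 eV

Ionization energy = E_∞ - E_11 = 0 - (-1.01199421) = 1.01199421 eV
Ionization energy ≈ 1.01199 eV

This is also called the binding energy of the electron in state n = 11.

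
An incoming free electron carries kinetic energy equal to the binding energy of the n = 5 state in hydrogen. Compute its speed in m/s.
4.375e+05 m/s (or 0.145947% of c)

The binding energy at n = 5 for hydrogen is:
E_5 = -13.6057/5² = -0.54422800 eV
|E_5| = 0.54422800 eV

Convert to Joules:
KE = 0.54422800 eV × (1.602177 × 10⁻¹⁹ J/eV) = 8.71950e-20 J

Using KE = ½mv²:
v = √(2·KE/m_e)
v = √(2 × 8.71950e-20 J / 9.10938 × 10⁻³¹ kg)
v = 4.375e+05 m/s

This is approximately 0.145947% the speed of light.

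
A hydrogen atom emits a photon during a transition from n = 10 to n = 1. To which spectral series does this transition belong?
Lyman series

The spectral series in hydrogen are named based on the final (lower) energy level:
- Lyman series: n_final = 1 (ultraviolet)
- Balmer series: n_final = 2 (visible/near-UV)
- Paschen series: n_final = 3 (infrared)
- Brackett series: n_final = 4 (infrared)
- Pfund series: n_final = 5 (far infrared)

Since this transition ends at n = 1, it belongs to the Lyman series.

For reference, this 10 → 1 line has photon energy
ΔE = 13.6057 eV × (1/1² - 1/10²) = 13.46964 eV,
corresponding to wavelength λ = hc/ΔE = 1239.84 eV·nm / 13.46964 eV = 92.047 nm in the ultraviolet region.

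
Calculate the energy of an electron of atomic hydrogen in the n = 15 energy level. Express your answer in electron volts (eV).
-0.06 eV

The energy levels of a hydrogen-like atom are given by:
E_n = -13.6057 eV / n²

For n = 15:
E_15 = -13.6057 eV / 15²
E_15 = -13.6057 eV / 225
E_15 = -0.06 eV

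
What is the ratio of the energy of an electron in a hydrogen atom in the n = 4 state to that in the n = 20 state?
25.00000

Using E_n = -13.6057 Z² / n² eV with Z = 1:

E_4 = -13.6057 / 4² = -13.6057 / 16 = -0.85035625000 eV
E_20 = -13.6057 / 20² = -13.6057 / 400 = -0.03401425000 eV

The ratio is:
E_4/E_20 = (-0.85035625000) / (-0.03401425000)
E_4/E_20 = (-13.6057/16) / (-13.6057/400)
E_4/E_20 = 400/16
E_4/E_20 = 25.00000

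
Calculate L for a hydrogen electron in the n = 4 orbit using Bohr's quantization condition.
4.22e-34 J·s (or 4ℏ)

In the Bohr model, angular momentum is quantized:
L = nℏ

where ℏ = h/(2π) = 1.0546e-34 J·s

For n = 4:
L = 4 × 1.0546e-34 J·s
L = 4.22e-34 J·s

This can also be written as L = 4ℏ.
The angular momentum is an integer multiple of the reduced Planck constant.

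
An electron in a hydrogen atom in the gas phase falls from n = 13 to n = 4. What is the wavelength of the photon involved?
1610.4973 nm

First, find the transition energy using E_n = -13.6057 / n² eV:
E_13 = -13.6057 / 13² = -0.0805071006 eV
E_4 = -13.6057 / 4² = -0.8503562500 eV

Photon energy: |ΔE| = |E_4 - E_13| = 0.7698491494 eV

Convert to wavelength using E = hc/λ with hc = 1239.84 eV·nm:
λ = hc/E = 1239.84 eV·nm / 0.7698491494 eV
λ = 1610.4973 nm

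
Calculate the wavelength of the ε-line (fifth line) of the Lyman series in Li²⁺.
10.41446 nm

The lines of a series are numbered from the longest wavelength (smallest ΔE) outward; the fifth line is the transition from n = n_f + 5 to n_f.
The Lyman series has all transitions ending at n_f = 1.

For Li²⁺ (Z = 3), the fifth line (ε-line) is the jump from n = 6 to n = 1:
E_6 = -13.6057 × 3² / 6² = -3.4014250 eV
E_1 = -13.6057 × 3² / 1² = -122.4513000 eV
ΔE = E_6 - E_1 = 119.0498750 eV

λ = hc/E = 1239.84 eV·nm / 119.0498750 eV
λ = 10.41446 nm

This is the ε-line of the Lyman series in Li²⁺.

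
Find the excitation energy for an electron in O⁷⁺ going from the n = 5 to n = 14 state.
30.39 eV

The energy levels of a hydrogen-like atom are E_n = -13.6057 Z² eV / n².

Energy at n = 5: E_5 = -13.6057 × 8² / 5² = -34.83059 eV
Energy at n = 14: E_14 = -13.6057 × 8² / 14² = -4.44268 eV

The excitation energy is the difference:
ΔE = E_14 - E_5
ΔE = -4.44268 - (-34.83059)
ΔE = 30.39 eV

Since this is positive, energy must be absorbed (photon absorption).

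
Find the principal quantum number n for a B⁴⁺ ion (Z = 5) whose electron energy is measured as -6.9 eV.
n = 7

The exact energy levels follow E_n = -13.6057 Z² / n² eV with Z = 5.

The measured value (-6.9 eV) is reported to only 2 significant figures, so we must test candidate n values and see which one matches to that precision.

Candidate energies:
  n = 5:  E = -13.6057 × 5² / 5² = -13.60570 eV
  n = 6:  E = -13.6057 × 5² / 6² = -9.44840 eV
  n = 7:  E = -13.6057 × 5² / 7² = -6.94168 eV  ← matches
  n = 8:  E = -13.6057 × 5² / 8² = -5.31473 eV
  n = 9:  E = -13.6057 × 5² / 9² = -4.19929 eV

Checking against the measurement of -6.9 eV (2 sig figs), only n = 7 agrees:
E_7 = -6.94168 eV, which rounds to -6.9 eV ✓

Therefore n = 7.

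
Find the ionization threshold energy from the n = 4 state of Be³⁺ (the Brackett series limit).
13.6057 eV

The series limit corresponds to the transition from n = ∞ to n = 4.
This is the highest energy (shortest wavelength) transition in the Brackett series.

E_∞ = 0 eV
E_4 = -13.6057 × 4² / 4² = -13.6057 eV

Energy at series limit:
ΔE = E_∞ - E_4 = 0 - (-13.6057) = 13.6057 eV

This energy equals the ionization energy from the n = 4 state of Be³⁺.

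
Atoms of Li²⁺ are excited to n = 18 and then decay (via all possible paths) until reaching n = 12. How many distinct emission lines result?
21

The electron can occupy levels n = 12, 13, ..., 18 during de-excitation — that is m = 18 - 12 + 1 = 7 distinct levels.

The number of distinct spectral lines equals the number of ways to choose 2 of these m levels (each pair gives one possible emission transition):

Number of lines = m(m-1)/2 = 7×6/2 = 21

These correspond to all possible transitions between the 7 levels:
18 → 17, 18 → 16, 18 → 15, 18 → 14, 18 → 13, 18 → 12, 17 → 16, 17 → 15...

Each transition produces a photon with a unique energy (and thus wavelength). This count does not depend on Z.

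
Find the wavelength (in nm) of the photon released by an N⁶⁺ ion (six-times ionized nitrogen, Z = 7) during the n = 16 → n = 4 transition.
31.74 nm

First, find the transition energy using E_n = -13.6057 Z² / n² eV:
E_16 = -13.6057 × 7² / 16² = -2.6042 eV
E_4 = -13.6057 × 7² / 4² = -41.6675 eV

Photon energy: |ΔE| = |E_4 - E_16| = 39.0633 eV

Convert to wavelength using E = hc/λ with hc = 1239.84 eV·nm:
λ = hc/E = 1239.84 eV·nm / 39.0633 eV
λ = 31.74 nm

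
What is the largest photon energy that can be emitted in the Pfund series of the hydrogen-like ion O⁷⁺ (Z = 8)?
34.831 eV

The series limit corresponds to the transition from n = ∞ to n = 5.
This is the highest energy (shortest wavelength) transition in the Pfund series.

E_∞ = 0 eV
E_5 = -13.6057 × 8² / 5² = -34.831 eV

Energy at series limit:
ΔE = E_∞ - E_5 = 0 - (-34.831) = 34.831 eV

This energy equals the ionization energy from the n = 5 state of O⁷⁺.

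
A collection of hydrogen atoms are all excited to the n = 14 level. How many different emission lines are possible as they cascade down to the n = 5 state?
45

The electron can occupy levels n = 5, 6, ..., 14 during de-excitation — that is m = 14 - 5 + 1 = 10 distinct levels.

The number of distinct spectral lines equals the number of ways to choose 2 of these m levels (each pair gives one possible emission transition):

Number of lines = m(m-1)/2 = 10×9/2 = 45

These correspond to all possible transitions between the 10 levels:
14 → 13, 14 → 12, 14 → 11, 14 → 10, 14 → 9, 14 → 8, 14 → 7, 14 → 6...

Each transition produces a photon with a unique energy (and thus wavelength). This count does not depend on Z.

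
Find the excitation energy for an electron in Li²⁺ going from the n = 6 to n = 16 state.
2.923100 eV

The energy levels of a hydrogen-like atom are E_n = -13.6057 Z² eV / n².

Energy at n = 6: E_6 = -13.6057 × 3² / 6² = -3.401425000 eV
Energy at n = 16: E_16 = -13.6057 × 3² / 16² = -0.478325391 eV

The excitation energy is the difference:
ΔE = E_16 - E_6
ΔE = -0.478325391 - (-3.401425000)
ΔE = 2.923100 eV

Since this is positive, energy must be absorbed (photon absorption).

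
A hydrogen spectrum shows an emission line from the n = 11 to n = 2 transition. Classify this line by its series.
Balmer series

The spectral series in hydrogen are named based on the final (lower) energy level:
- Lyman series: n_final = 1 (ultraviolet)
- Balmer series: n_final = 2 (visible/near-UV)
- Paschen series: n_final = 3 (infrared)
- Brackett series: n_final = 4 (infrared)
- Pfund series: n_final = 5 (far infrared)

Since this transition ends at n = 2, it belongs to the Balmer series.

For reference, this 11 → 2 line has photon energy
ΔE = 13.6057 eV × (1/2² - 1/11²) = 3.2889811983 eV,
corresponding to wavelength λ = hc/ΔE = 1239.84 eV·nm / 3.2889811983 eV = 376.967798 nm in the visible/near-UV region.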